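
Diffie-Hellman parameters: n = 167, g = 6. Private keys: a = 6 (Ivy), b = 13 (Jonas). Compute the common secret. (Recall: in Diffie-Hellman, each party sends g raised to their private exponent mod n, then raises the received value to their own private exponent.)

16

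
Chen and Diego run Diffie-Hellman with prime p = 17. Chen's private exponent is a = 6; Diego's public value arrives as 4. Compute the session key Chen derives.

16

Shared key K = 4^6 mod 17.
4^1 ≡ 4 (mod 17)
4^2 = (4^1)^2 ≡ 4^2 = 16 ≡ 16 (mod 17)
4^4 = (4^2)^2 ≡ 16^2 = 256 ≡ 1 (mod 17)
4^6 = 4^4 · 4^2 ≡ 1 · 16 ≡ 16 (mod 17).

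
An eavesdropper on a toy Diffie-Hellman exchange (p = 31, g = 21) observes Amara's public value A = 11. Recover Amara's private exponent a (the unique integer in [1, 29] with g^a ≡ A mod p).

Try successive powers of 21 modulo 31:
21^1 ≡ 21
21^2 ≡ 7
21^3 ≡ 23
21^4 ≡ 18
21^5 ≡ 6
21^6 ≡ 2
21^7 ≡ 11
Found: a = 7.

7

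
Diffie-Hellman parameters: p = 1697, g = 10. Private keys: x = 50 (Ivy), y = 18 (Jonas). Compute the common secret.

198

Ivy sends A = g^x mod p = 10^50 mod 1697.
10^1 ≡ 10 (mod 1697)
10^2 = (10^1)^2 ≡ 10^2 = 100 ≡ 100 (mod 1697)
10^4 = (10^2)^2 ≡ 100^2 = 10000 ≡ 1515 (mod 1697)
10^8 = (10^4)^2 ≡ 1515^2 = 2295225 ≡ 881 (mod 1697)
10^16 = (10^8)^2 ≡ 881^2 = 776161 ≡ 632 (mod 1697)
10^32 = (10^16)^2 ≡ 632^2 = 399424 ≡ 629 (mod 1697)
10^50 = 10^32 · 10^16 · 10^2 ≡ 629 · 632 · 100 ≡ 575 (mod 1697).
So A = 575. Jonas then computes K = A^y mod p = 575^18 mod 1697.
575^1 ≡ 575 (mod 1697)
575^2 = (575^1)^2 ≡ 575^2 = 330625 ≡ 1407 (mod 1697)
575^4 = (575^2)^2 ≡ 1407^2 = 1979649 ≡ 947 (mod 1697)
575^8 = (575^4)^2 ≡ 947^2 = 896809 ≡ 793 (mod 1697)
575^16 = (575^8)^2 ≡ 793^2 = 628849 ≡ 959 (mod 1697)
575^18 = 575^16 · 575^2 ≡ 959 · 1407 ≡ 198 (mod 1697).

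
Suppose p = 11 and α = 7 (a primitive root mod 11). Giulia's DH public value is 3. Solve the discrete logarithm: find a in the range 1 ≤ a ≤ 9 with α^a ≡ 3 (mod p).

Try successive powers of 7 modulo 11:
7^1 ≡ 7
7^2 ≡ 5
7^3 ≡ 2
7^4 ≡ 3
Found: a = 4.

4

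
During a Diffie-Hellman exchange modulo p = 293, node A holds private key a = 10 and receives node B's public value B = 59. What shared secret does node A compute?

Shared key K = 59^10 mod 293.
59^1 ≡ 59 (mod 293)
59^2 = (59^1)^2 ≡ 59^2 = 3481 ≡ 258 (mod 293)
59^4 = (59^2)^2 ≡ 258^2 = 66564 ≡ 53 (mod 293)
59^8 = (59^4)^2 ≡ 53^2 = 2809 ≡ 172 (mod 293)
59^10 = 59^8 · 59^2 ≡ 172 · 258 ≡ 133 (mod 293).

133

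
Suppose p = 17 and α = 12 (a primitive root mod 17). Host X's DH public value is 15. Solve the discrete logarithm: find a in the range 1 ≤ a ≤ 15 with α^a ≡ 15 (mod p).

Try successive powers of 12 modulo 17:
12^1 ≡ 12
12^2 ≡ 8
12^3 ≡ 11
12^4 ≡ 13
12^5 ≡ 3
12^6 ≡ 2
12^7 ≡ 7
12^8 ≡ 16
12^9 ≡ 5
12^10 ≡ 9
12^11 ≡ 6
12^12 ≡ 4
12^13 ≡ 14
12^14 ≡ 15
Found: a = 14.

14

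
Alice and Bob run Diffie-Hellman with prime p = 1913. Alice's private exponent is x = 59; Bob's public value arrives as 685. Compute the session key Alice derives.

1501

Shared key K = 685^59 mod 1913.
685^1 ≡ 685 (mod 1913)
685^2 = (685^1)^2 ≡ 685^2 = 469225 ≡ 540 (mod 1913)
685^4 = (685^2)^2 ≡ 540^2 = 291600 ≡ 824 (mod 1913)
685^8 = (685^4)^2 ≡ 824^2 = 678976 ≡ 1774 (mod 1913)
685^16 = (685^8)^2 ≡ 1774^2 = 3147076 ≡ 191 (mod 1913)
685^32 = (685^16)^2 ≡ 191^2 = 36481 ≡ 134 (mod 1913)
685^59 = 685^32 · 685^16 · 685^8 · 685^2 · 685^1 ≡ 134 · 191 · 1774 · 540 · 685 ≡ 1501 (mod 1913).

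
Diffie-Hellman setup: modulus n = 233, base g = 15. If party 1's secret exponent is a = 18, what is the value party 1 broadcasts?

58

Public value = 15^18 mod 233.
15^1 ≡ 15 (mod 233)
15^2 = (15^1)^2 ≡ 15^2 = 225 ≡ 225 (mod 233)
15^4 = (15^2)^2 ≡ 225^2 = 50625 ≡ 64 (mod 233)
15^8 = (15^4)^2 ≡ 64^2 = 4096 ≡ 135 (mod 233)
15^16 = (15^8)^2 ≡ 135^2 = 18225 ≡ 51 (mod 233)
15^18 = 15^16 · 15^2 ≡ 51 · 225 ≡ 58 (mod 233).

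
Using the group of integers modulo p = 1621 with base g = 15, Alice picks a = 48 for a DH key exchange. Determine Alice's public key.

Public value = 15^48 mod 1621.
15^1 ≡ 15 (mod 1621)
15^2 = (15^1)^2 ≡ 15^2 = 225 ≡ 225 (mod 1621)
15^4 = (15^2)^2 ≡ 225^2 = 50625 ≡ 374 (mod 1621)
15^8 = (15^4)^2 ≡ 374^2 = 139876 ≡ 470 (mod 1621)
15^16 = (15^8)^2 ≡ 470^2 = 220900 ≡ 444 (mod 1621)
15^32 = (15^16)^2 ≡ 444^2 = 197136 ≡ 995 (mod 1621)
15^48 = 15^32 · 15^16 ≡ 995 · 444 ≡ 868 (mod 1621).

868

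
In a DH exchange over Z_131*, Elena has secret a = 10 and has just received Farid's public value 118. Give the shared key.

80

Shared key K = 118^10 mod 131.
118^1 ≡ 118 (mod 131)
118^2 = (118^1)^2 ≡ 118^2 = 13924 ≡ 38 (mod 131)
118^4 = (118^2)^2 ≡ 38^2 = 1444 ≡ 3 (mod 131)
118^8 = (118^4)^2 ≡ 3^2 = 9 ≡ 9 (mod 131)
118^10 = 118^8 · 118^2 ≡ 9 · 38 ≡ 80 (mod 131).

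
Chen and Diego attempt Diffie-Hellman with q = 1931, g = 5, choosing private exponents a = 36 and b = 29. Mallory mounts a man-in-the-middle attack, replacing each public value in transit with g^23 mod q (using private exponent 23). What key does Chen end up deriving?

172

Chen receives Mallory's public value M = 5^23 mod 1931 instead of the honest one.
5^1 ≡ 5 (mod 1931)
5^2 = (5^1)^2 ≡ 5^2 = 25 ≡ 25 (mod 1931)
5^4 = (5^2)^2 ≡ 25^2 = 625 ≡ 625 (mod 1931)
5^8 = (5^4)^2 ≡ 625^2 = 390625 ≡ 563 (mod 1931)
5^16 = (5^8)^2 ≡ 563^2 = 316969 ≡ 285 (mod 1931)
5^23 = 5^16 · 5^4 · 5^2 · 5^1 ≡ 285 · 625 · 25 · 5 ≡ 1195 (mod 1931).
So M = 1195. Chen computes K = M^36 mod 1931.
1195^1 ≡ 1195 (mod 1931)
1195^2 = (1195^1)^2 ≡ 1195^2 = 1428025 ≡ 1016 (mod 1931)
1195^4 = (1195^2)^2 ≡ 1016^2 = 1032256 ≡ 1102 (mod 1931)
1195^8 = (1195^4)^2 ≡ 1102^2 = 1214404 ≡ 1736 (mod 1931)
1195^16 = (1195^8)^2 ≡ 1736^2 = 3013696 ≡ 1336 (mod 1931)
1195^32 = (1195^16)^2 ≡ 1336^2 = 1784896 ≡ 652 (mod 1931)
1195^36 = 1195^32 · 1195^4 ≡ 652 · 1102 ≡ 172 (mod 1931).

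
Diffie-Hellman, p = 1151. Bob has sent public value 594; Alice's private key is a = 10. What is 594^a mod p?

Shared key K = 594^10 mod 1151.
594^1 ≡ 594 (mod 1151)
594^2 = (594^1)^2 ≡ 594^2 = 352836 ≡ 630 (mod 1151)
594^4 = (594^2)^2 ≡ 630^2 = 396900 ≡ 956 (mod 1151)
594^8 = (594^4)^2 ≡ 956^2 = 913936 ≡ 42 (mod 1151)
594^10 = 594^8 · 594^2 ≡ 42 · 630 ≡ 1138 (mod 1151).

1138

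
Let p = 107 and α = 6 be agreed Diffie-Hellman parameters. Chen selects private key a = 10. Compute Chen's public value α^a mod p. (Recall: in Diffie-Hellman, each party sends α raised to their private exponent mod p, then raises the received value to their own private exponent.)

48

Public value = 6^10 mod 107.
6^1 ≡ 6 (mod 107)
6^2 = (6^1)^2 ≡ 6^2 = 36 ≡ 36 (mod 107)
6^4 = (6^2)^2 ≡ 36^2 = 1296 ≡ 12 (mod 107)
6^8 = (6^4)^2 ≡ 12^2 = 144 ≡ 37 (mod 107)
6^10 = 6^8 · 6^2 ≡ 37 · 36 ≡ 48 (mod 107).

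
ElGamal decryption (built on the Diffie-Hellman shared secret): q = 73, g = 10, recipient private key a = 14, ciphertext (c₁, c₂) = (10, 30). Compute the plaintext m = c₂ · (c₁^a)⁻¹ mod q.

Shared mask s = c₁^a mod q = 10^14 mod 73.
10^1 ≡ 10 (mod 73)
10^2 = (10^1)^2 ≡ 10^2 = 100 ≡ 27 (mod 73)
10^4 = (10^2)^2 ≡ 27^2 = 729 ≡ 72 (mod 73)
10^8 = (10^4)^2 ≡ 72^2 = 5184 ≡ 1 (mod 73)
10^14 = 10^8 · 10^4 · 10^2 ≡ 1 · 72 · 27 ≡ 46 (mod 73).
So s = 46; s⁻¹ ≡ 27 (mod 73).
m = c₂ · s⁻¹ mod 73 = 30 · 27 mod 73 = 7.

7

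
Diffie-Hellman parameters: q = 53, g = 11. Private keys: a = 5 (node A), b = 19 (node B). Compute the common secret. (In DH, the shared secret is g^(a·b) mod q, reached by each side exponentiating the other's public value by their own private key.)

40

Node A sends A = g^a mod q = 11^5 mod 53.
11^1 ≡ 11 (mod 53)
11^2 = (11^1)^2 ≡ 11^2 = 121 ≡ 15 (mod 53)
11^4 = (11^2)^2 ≡ 15^2 = 225 ≡ 13 (mod 53)
11^5 = 11^4 · 11^1 ≡ 13 · 11 ≡ 37 (mod 53).
So A = 37. Node B then computes K = A^b mod q = 37^19 mod 53.
37^1 ≡ 37 (mod 53)
37^2 = (37^1)^2 ≡ 37^2 = 1369 ≡ 44 (mod 53)
37^4 = (37^2)^2 ≡ 44^2 = 1936 ≡ 28 (mod 53)
37^8 = (37^4)^2 ≡ 28^2 = 784 ≡ 42 (mod 53)
37^16 = (37^8)^2 ≡ 42^2 = 1764 ≡ 15 (mod 53)
37^19 = 37^16 · 37^2 · 37^1 ≡ 15 · 44 · 37 ≡ 40 (mod 53).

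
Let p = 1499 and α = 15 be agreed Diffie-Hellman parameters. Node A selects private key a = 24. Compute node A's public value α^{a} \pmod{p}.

Public value = 15^{24} \pmod{1499}.
15^1 ≡ 15 (mod 1499)
15^2 = (15^1)^2 ≡ 15^2 = 225 ≡ 225 (mod 1499)
15^4 = (15^2)^2 ≡ 225^2 = 50625 ≡ 1158 (mod 1499)
15^8 = (15^4)^2 ≡ 1158^2 = 1340964 ≡ 858 (mod 1499)
15^16 = (15^8)^2 ≡ 858^2 = 736164 ≡ 155 (mod 1499)
15^24 = 15^16 · 15^8 ≡ 155 · 858 ≡ 1078 (mod 1499).

1078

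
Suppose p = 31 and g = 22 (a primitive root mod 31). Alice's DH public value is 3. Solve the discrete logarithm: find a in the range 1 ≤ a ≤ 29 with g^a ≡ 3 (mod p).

23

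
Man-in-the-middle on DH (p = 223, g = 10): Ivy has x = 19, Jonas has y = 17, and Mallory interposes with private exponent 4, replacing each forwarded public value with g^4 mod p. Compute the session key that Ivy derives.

109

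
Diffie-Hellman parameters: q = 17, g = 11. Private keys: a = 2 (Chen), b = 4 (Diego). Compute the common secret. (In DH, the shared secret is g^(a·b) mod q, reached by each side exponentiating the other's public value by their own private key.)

16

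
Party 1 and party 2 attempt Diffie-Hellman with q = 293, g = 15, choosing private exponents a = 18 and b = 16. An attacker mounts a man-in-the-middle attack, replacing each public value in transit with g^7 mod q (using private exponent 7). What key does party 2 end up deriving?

284

Party 2 receives an attacker's public value M = 15^7 mod 293 instead of the honest one.
15^1 ≡ 15 (mod 293)
15^2 = (15^1)^2 ≡ 15^2 = 225 ≡ 225 (mod 293)
15^4 = (15^2)^2 ≡ 225^2 = 50625 ≡ 229 (mod 293)
15^7 = 15^4 · 15^2 · 15^1 ≡ 229 · 225 · 15 ≡ 234 (mod 293).
So M = 234. Party 2 computes K = M^16 mod 293.
234^1 ≡ 234 (mod 293)
234^2 = (234^1)^2 ≡ 234^2 = 54756 ≡ 258 (mod 293)
234^4 = (234^2)^2 ≡ 258^2 = 66564 ≡ 53 (mod 293)
234^8 = (234^4)^2 ≡ 53^2 = 2809 ≡ 172 (mod 293)
234^16 = (234^8)^2 ≡ 172^2 = 29584 ≡ 284 (mod 293)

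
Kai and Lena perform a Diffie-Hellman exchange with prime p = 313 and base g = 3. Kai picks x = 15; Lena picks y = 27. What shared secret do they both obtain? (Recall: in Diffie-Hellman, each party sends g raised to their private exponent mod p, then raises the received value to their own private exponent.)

48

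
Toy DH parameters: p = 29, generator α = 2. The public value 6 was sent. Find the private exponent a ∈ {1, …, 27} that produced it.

6

Try successive powers of 2 modulo 29:
2^1 ≡ 2
2^2 ≡ 4
2^3 ≡ 8
2^4 ≡ 16
2^5 ≡ 3
2^6 ≡ 6
Found: a = 6.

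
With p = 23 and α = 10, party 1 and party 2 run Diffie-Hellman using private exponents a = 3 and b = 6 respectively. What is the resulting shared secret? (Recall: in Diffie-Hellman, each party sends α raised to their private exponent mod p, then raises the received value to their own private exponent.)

9

Party 2 sends B = α^b mod p = 10^6 mod 23.
10^1 ≡ 10 (mod 23)
10^2 = (10^1)^2 ≡ 10^2 = 100 ≡ 8 (mod 23)
10^4 = (10^2)^2 ≡ 8^2 = 64 ≡ 18 (mod 23)
10^6 = 10^4 · 10^2 ≡ 18 · 8 ≡ 6 (mod 23).
So B = 6. Party 1 then computes K = B^a mod p = 6^3 mod 23.
6^1 ≡ 6 (mod 23)
6^2 = (6^1)^2 ≡ 6^2 = 36 ≡ 13 (mod 23)
6^3 = 6^2 · 6^1 ≡ 13 · 6 ≡ 9 (mod 23).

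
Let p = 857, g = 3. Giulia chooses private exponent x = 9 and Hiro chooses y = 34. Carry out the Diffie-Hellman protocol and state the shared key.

Giulia sends A = g^x mod p = 3^9 mod 857.
3^1 ≡ 3 (mod 857)
3^2 = (3^1)^2 ≡ 3^2 = 9 ≡ 9 (mod 857)
3^4 = (3^2)^2 ≡ 9^2 = 81 ≡ 81 (mod 857)
3^8 = (3^4)^2 ≡ 81^2 = 6561 ≡ 562 (mod 857)
3^9 = 3^8 · 3^1 ≡ 562 · 3 ≡ 829 (mod 857).
So A = 829. Hiro then computes K = A^y mod p = 829^34 mod 857.
829^1 ≡ 829 (mod 857)
829^2 = (829^1)^2 ≡ 829^2 = 687241 ≡ 784 (mod 857)
829^4 = (829^2)^2 ≡ 784^2 = 614656 ≡ 187 (mod 857)
829^8 = (829^4)^2 ≡ 187^2 = 34969 ≡ 689 (mod 857)
829^16 = (829^8)^2 ≡ 689^2 = 474721 ≡ 800 (mod 857)
829^32 = (829^16)^2 ≡ 800^2 = 640000 ≡ 678 (mod 857)
829^34 = 829^32 · 829^2 ≡ 678 · 784 ≡ 212 (mod 857).

212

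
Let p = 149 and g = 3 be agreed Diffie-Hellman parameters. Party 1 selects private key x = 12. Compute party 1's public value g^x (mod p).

107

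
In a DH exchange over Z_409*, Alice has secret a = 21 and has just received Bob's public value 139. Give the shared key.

Shared key K = 139^21 mod 409.
139^1 ≡ 139 (mod 409)
139^2 = (139^1)^2 ≡ 139^2 = 19321 ≡ 98 (mod 409)
139^4 = (139^2)^2 ≡ 98^2 = 9604 ≡ 197 (mod 409)
139^8 = (139^4)^2 ≡ 197^2 = 38809 ≡ 363 (mod 409)
139^16 = (139^8)^2 ≡ 363^2 = 131769 ≡ 71 (mod 409)
139^21 = 139^16 · 139^4 · 139^1 ≡ 71 · 197 · 139 ≡ 216 (mod 409).

216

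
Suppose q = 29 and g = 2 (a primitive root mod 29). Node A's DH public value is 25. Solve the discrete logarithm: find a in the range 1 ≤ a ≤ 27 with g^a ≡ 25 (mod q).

Try successive powers of 2 modulo 29:
2^1 ≡ 2
2^2 ≡ 4
2^3 ≡ 8
2^4 ≡ 16
2^5 ≡ 3
2^6 ≡ 6
2^7 ≡ 12
2^8 ≡ 24
2^9 ≡ 19
2^10 ≡ 9
2^11 ≡ 18
2^12 ≡ 7
2^13 ≡ 14
2^14 ≡ 28
2^15 ≡ 27
2^16 ≡ 25
Found: a = 16.

16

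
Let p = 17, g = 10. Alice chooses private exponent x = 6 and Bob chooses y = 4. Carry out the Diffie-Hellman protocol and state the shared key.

16

Alice sends A = g^x mod p = 10^6 mod 17.
10^1 ≡ 10 (mod 17)
10^2 = (10^1)^2 ≡ 10^2 = 100 ≡ 15 (mod 17)
10^4 = (10^2)^2 ≡ 15^2 = 225 ≡ 4 (mod 17)
10^6 = 10^4 · 10^2 ≡ 4 · 15 ≡ 9 (mod 17).
So A = 9. Bob then computes K = A^y mod p = 9^4 mod 17.
9^1 ≡ 9 (mod 17)
9^2 = (9^1)^2 ≡ 9^2 = 81 ≡ 13 (mod 17)
9^4 = (9^2)^2 ≡ 13^2 = 169 ≡ 16 (mod 17)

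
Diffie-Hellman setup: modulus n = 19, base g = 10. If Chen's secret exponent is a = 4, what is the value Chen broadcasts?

6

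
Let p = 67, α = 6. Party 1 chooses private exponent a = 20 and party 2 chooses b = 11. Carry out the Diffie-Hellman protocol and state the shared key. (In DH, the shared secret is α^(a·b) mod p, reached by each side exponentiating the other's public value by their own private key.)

37

Party 1 sends A = α^a mod p = 6^20 mod 67.
6^1 ≡ 6 (mod 67)
6^2 = (6^1)^2 ≡ 6^2 = 36 ≡ 36 (mod 67)
6^4 = (6^2)^2 ≡ 36^2 = 1296 ≡ 23 (mod 67)
6^8 = (6^4)^2 ≡ 23^2 = 529 ≡ 60 (mod 67)
6^16 = (6^8)^2 ≡ 60^2 = 3600 ≡ 49 (mod 67)
6^20 = 6^16 · 6^4 ≡ 49 · 23 ≡ 55 (mod 67).
So A = 55. Party 2 then computes K = A^b mod p = 55^11 mod 67.
55^1 ≡ 55 (mod 67)
55^2 = (55^1)^2 ≡ 55^2 = 3025 ≡ 10 (mod 67)
55^4 = (55^2)^2 ≡ 10^2 = 100 ≡ 33 (mod 67)
55^8 = (55^4)^2 ≡ 33^2 = 1089 ≡ 17 (mod 67)
55^11 = 55^8 · 55^2 · 55^1 ≡ 17 · 10 · 55 ≡ 37 (mod 67).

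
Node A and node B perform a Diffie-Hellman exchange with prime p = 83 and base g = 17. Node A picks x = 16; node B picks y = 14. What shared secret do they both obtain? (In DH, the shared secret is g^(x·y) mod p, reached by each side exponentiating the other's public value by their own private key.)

Node B sends B = g^y mod p = 17^14 mod 83.
17^1 ≡ 17 (mod 83)
17^2 = (17^1)^2 ≡ 17^2 = 289 ≡ 40 (mod 83)
17^4 = (17^2)^2 ≡ 40^2 = 1600 ≡ 23 (mod 83)
17^8 = (17^4)^2 ≡ 23^2 = 529 ≡ 31 (mod 83)
17^14 = 17^8 · 17^4 · 17^2 ≡ 31 · 23 · 40 ≡ 51 (mod 83).
So B = 51. Node A then computes K = B^x mod p = 51^16 mod 83.
51^1 ≡ 51 (mod 83)
51^2 = (51^1)^2 ≡ 51^2 = 2601 ≡ 28 (mod 83)
51^4 = (51^2)^2 ≡ 28^2 = 784 ≡ 37 (mod 83)
51^8 = (51^4)^2 ≡ 37^2 = 1369 ≡ 41 (mod 83)
51^16 = (51^8)^2 ≡ 41^2 = 1681 ≡ 21 (mod 83)

21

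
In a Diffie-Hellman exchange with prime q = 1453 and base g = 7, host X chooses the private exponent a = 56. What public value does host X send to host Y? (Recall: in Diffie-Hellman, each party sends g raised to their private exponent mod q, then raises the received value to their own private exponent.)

1025

Public value = 7^56 (mod 1453).
7^1 ≡ 7 (mod 1453)
7^2 = (7^1)^2 ≡ 7^2 = 49 ≡ 49 (mod 1453)
7^4 = (7^2)^2 ≡ 49^2 = 2401 ≡ 948 (mod 1453)
7^8 = (7^4)^2 ≡ 948^2 = 898704 ≡ 750 (mod 1453)
7^16 = (7^8)^2 ≡ 750^2 = 562500 ≡ 189 (mod 1453)
7^32 = (7^16)^2 ≡ 189^2 = 35721 ≡ 849 (mod 1453)
7^56 = 7^32 · 7^16 · 7^8 ≡ 849 · 189 · 750 ≡ 1025 (mod 1453).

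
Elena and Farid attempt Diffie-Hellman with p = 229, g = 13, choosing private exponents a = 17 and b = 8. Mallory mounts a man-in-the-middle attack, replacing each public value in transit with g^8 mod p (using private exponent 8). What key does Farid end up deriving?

214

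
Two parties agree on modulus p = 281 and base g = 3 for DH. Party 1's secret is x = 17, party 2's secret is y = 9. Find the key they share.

71

Party 2 sends B = g^y mod p = 3^9 mod 281.
3^1 ≡ 3 (mod 281)
3^2 = (3^1)^2 ≡ 3^2 = 9 ≡ 9 (mod 281)
3^4 = (3^2)^2 ≡ 9^2 = 81 ≡ 81 (mod 281)
3^8 = (3^4)^2 ≡ 81^2 = 6561 ≡ 98 (mod 281)
3^9 = 3^8 · 3^1 ≡ 98 · 3 ≡ 13 (mod 281).
So B = 13. Party 1 then computes K = B^x mod p = 13^17 mod 281.
13^1 ≡ 13 (mod 281)
13^2 = (13^1)^2 ≡ 13^2 = 169 ≡ 169 (mod 281)
13^4 = (13^2)^2 ≡ 169^2 = 28561 ≡ 180 (mod 281)
13^8 = (13^4)^2 ≡ 180^2 = 32400 ≡ 85 (mod 281)
13^16 = (13^8)^2 ≡ 85^2 = 7225 ≡ 200 (mod 281)
13^17 = 13^16 · 13^1 ≡ 200 · 13 ≡ 71 (mod 281).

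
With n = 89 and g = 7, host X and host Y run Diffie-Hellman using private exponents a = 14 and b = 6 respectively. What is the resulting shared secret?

Host Y sends B = g^b mod n = 7^6 mod 89.
7^1 ≡ 7 (mod 89)
7^2 = (7^1)^2 ≡ 7^2 = 49 ≡ 49 (mod 89)
7^4 = (7^2)^2 ≡ 49^2 = 2401 ≡ 87 (mod 89)
7^6 = 7^4 · 7^2 ≡ 87 · 49 ≡ 80 (mod 89).
So B = 80. Host X then computes K = B^a mod n = 80^14 mod 89.
80^1 ≡ 80 (mod 89)
80^2 = (80^1)^2 ≡ 80^2 = 6400 ≡ 81 (mod 89)
80^4 = (80^2)^2 ≡ 81^2 = 6561 ≡ 64 (mod 89)
80^8 = (80^4)^2 ≡ 64^2 = 4096 ≡ 2 (mod 89)
80^14 = 80^8 · 80^4 · 80^2 ≡ 2 · 64 · 81 ≡ 44 (mod 89).

44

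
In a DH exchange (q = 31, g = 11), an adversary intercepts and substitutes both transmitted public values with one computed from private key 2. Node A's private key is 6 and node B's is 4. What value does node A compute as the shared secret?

Node A receives an adversary's public value M = 11^2 mod 31 instead of the honest one.
11^1 ≡ 11 (mod 31)
11^2 = (11^1)^2 ≡ 11^2 = 121 ≡ 28 (mod 31)
So M = 28. Node A computes K = M^6 mod 31.
28^1 ≡ 28 (mod 31)
28^2 = (28^1)^2 ≡ 28^2 = 784 ≡ 9 (mod 31)
28^4 = (28^2)^2 ≡ 9^2 = 81 ≡ 19 (mod 31)
28^6 = 28^4 · 28^2 ≡ 19 · 9 ≡ 16 (mod 31).

16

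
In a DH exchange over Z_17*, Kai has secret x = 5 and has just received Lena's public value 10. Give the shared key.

Shared key K = 10^5 mod 17.
10^1 ≡ 10 (mod 17)
10^2 = (10^1)^2 ≡ 10^2 = 100 ≡ 15 (mod 17)
10^4 = (10^2)^2 ≡ 15^2 = 225 ≡ 4 (mod 17)
10^5 = 10^4 · 10^1 ≡ 4 · 10 ≡ 6 (mod 17).

6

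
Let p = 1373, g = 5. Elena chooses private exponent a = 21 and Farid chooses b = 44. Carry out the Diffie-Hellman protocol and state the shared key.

689

Elena sends A = g^a mod p = 5^21 mod 1373.
5^1 ≡ 5 (mod 1373)
5^2 = (5^1)^2 ≡ 5^2 = 25 ≡ 25 (mod 1373)
5^4 = (5^2)^2 ≡ 25^2 = 625 ≡ 625 (mod 1373)
5^8 = (5^4)^2 ≡ 625^2 = 390625 ≡ 693 (mod 1373)
5^16 = (5^8)^2 ≡ 693^2 = 480249 ≡ 1072 (mod 1373)
5^21 = 5^16 · 5^4 · 5^1 ≡ 1072 · 625 · 5 ≡ 1253 (mod 1373).
So A = 1253. Farid then computes K = A^b mod p = 1253^44 mod 1373.
1253^1 ≡ 1253 (mod 1373)
1253^2 = (1253^1)^2 ≡ 1253^2 = 1570009 ≡ 670 (mod 1373)
1253^4 = (1253^2)^2 ≡ 670^2 = 448900 ≡ 1302 (mod 1373)
1253^8 = (1253^4)^2 ≡ 1302^2 = 1695204 ≡ 922 (mod 1373)
1253^16 = (1253^8)^2 ≡ 922^2 = 850084 ≡ 197 (mod 1373)
1253^32 = (1253^16)^2 ≡ 197^2 = 38809 ≡ 365 (mod 1373)
1253^44 = 1253^32 · 1253^8 · 1253^4 ≡ 365 · 922 · 1302 ≡ 689 (mod 1373).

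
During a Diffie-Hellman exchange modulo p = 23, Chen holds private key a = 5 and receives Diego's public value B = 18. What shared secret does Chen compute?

Shared key K = 18^5 mod 23.
18^1 ≡ 18 (mod 23)
18^2 = (18^1)^2 ≡ 18^2 = 324 ≡ 2 (mod 23)
18^4 = (18^2)^2 ≡ 2^2 = 4 ≡ 4 (mod 23)
18^5 = 18^4 · 18^1 ≡ 4 · 18 ≡ 3 (mod 23).

3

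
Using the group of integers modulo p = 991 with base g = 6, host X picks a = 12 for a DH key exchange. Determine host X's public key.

Public value = 6^12 (mod 991).
6^1 ≡ 6 (mod 991)
6^2 = (6^1)^2 ≡ 6^2 = 36 ≡ 36 (mod 991)
6^4 = (6^2)^2 ≡ 36^2 = 1296 ≡ 305 (mod 991)
6^8 = (6^4)^2 ≡ 305^2 = 93025 ≡ 862 (mod 991)
6^12 = 6^8 · 6^4 ≡ 862 · 305 ≡ 295 (mod 991).

295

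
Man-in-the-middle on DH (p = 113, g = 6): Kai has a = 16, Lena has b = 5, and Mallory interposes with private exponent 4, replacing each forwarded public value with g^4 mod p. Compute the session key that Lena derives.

Lena receives Mallory's public value M = 6^4 mod 113 instead of the honest one.
6^1 ≡ 6 (mod 113)
6^2 = (6^1)^2 ≡ 6^2 = 36 ≡ 36 (mod 113)
6^4 = (6^2)^2 ≡ 36^2 = 1296 ≡ 53 (mod 113)
So M = 53. Lena computes K = M^5 mod 113.
53^1 ≡ 53 (mod 113)
53^2 = (53^1)^2 ≡ 53^2 = 2809 ≡ 97 (mod 113)
53^4 = (53^2)^2 ≡ 97^2 = 9409 ≡ 30 (mod 113)
53^5 = 53^4 · 53^1 ≡ 30 · 53 ≡ 8 (mod 113).

8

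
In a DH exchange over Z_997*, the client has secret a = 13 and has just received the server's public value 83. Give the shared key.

Shared key K = 83^13 mod 997.
83^1 ≡ 83 (mod 997)
83^2 = (83^1)^2 ≡ 83^2 = 6889 ≡ 907 (mod 997)
83^4 = (83^2)^2 ≡ 907^2 = 822649 ≡ 124 (mod 997)
83^8 = (83^4)^2 ≡ 124^2 = 15376 ≡ 421 (mod 997)
83^13 = 83^8 · 83^4 · 83^1 ≡ 421 · 124 · 83 ≡ 967 (mod 997).

967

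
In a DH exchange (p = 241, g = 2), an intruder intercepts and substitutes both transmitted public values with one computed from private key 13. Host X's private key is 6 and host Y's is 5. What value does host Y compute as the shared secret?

Host Y receives an intruder's public value M = 2^13 mod 241 instead of the honest one.
2^1 ≡ 2 (mod 241)
2^2 = (2^1)^2 ≡ 2^2 = 4 ≡ 4 (mod 241)
2^4 = (2^2)^2 ≡ 4^2 = 16 ≡ 16 (mod 241)
2^8 = (2^4)^2 ≡ 16^2 = 256 ≡ 15 (mod 241)
2^13 = 2^8 · 2^4 · 2^1 ≡ 15 · 16 · 2 ≡ 239 (mod 241).
So M = 239. Host Y computes K = M^5 mod 241.
239^1 ≡ 239 (mod 241)
239^2 = (239^1)^2 ≡ 239^2 = 57121 ≡ 4 (mod 241)
239^4 = (239^2)^2 ≡ 4^2 = 16 ≡ 16 (mod 241)
239^5 = 239^4 · 239^1 ≡ 16 · 239 ≡ 209 (mod 241).

209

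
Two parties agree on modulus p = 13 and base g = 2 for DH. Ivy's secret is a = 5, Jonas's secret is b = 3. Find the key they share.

8

Jonas sends B = g^b mod p = 2^3 mod 13.
2^1 ≡ 2 (mod 13)
2^2 = (2^1)^2 ≡ 2^2 = 4 ≡ 4 (mod 13)
2^3 = 2^2 · 2^1 ≡ 4 · 2 ≡ 8 (mod 13).
So B = 8. Ivy then computes K = B^a mod p = 8^5 mod 13.
8^1 ≡ 8 (mod 13)
8^2 = (8^1)^2 ≡ 8^2 = 64 ≡ 12 (mod 13)
8^4 = (8^2)^2 ≡ 12^2 = 144 ≡ 1 (mod 13)
8^5 = 8^4 · 8^1 ≡ 1 · 8 ≡ 8 (mod 13).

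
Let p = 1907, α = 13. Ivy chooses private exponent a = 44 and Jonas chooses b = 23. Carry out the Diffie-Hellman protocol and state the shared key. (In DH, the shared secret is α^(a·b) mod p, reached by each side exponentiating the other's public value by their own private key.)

Ivy sends A = α^a mod p = 13^44 mod 1907.
13^1 ≡ 13 (mod 1907)
13^2 = (13^1)^2 ≡ 13^2 = 169 ≡ 169 (mod 1907)
13^4 = (13^2)^2 ≡ 169^2 = 28561 ≡ 1863 (mod 1907)
13^8 = (13^4)^2 ≡ 1863^2 = 3470769 ≡ 29 (mod 1907)
13^16 = (13^8)^2 ≡ 29^2 = 841 ≡ 841 (mod 1907)
13^32 = (13^16)^2 ≡ 841^2 = 707281 ≡ 1691 (mod 1907)
13^44 = 13^32 · 13^8 · 13^4 ≡ 1691 · 29 · 1863 ≡ 1008 (mod 1907).
So A = 1008. Jonas then computes K = A^b mod p = 1008^23 mod 1907.
1008^1 ≡ 1008 (mod 1907)
1008^2 = (1008^1)^2 ≡ 1008^2 = 1016064 ≡ 1540 (mod 1907)
1008^4 = (1008^2)^2 ≡ 1540^2 = 2371600 ≡ 1199 (mod 1907)
1008^8 = (1008^4)^2 ≡ 1199^2 = 1437601 ≡ 1630 (mod 1907)
1008^16 = (1008^8)^2 ≡ 1630^2 = 2656900 ≡ 449 (mod 1907)
1008^23 = 1008^16 · 1008^4 · 1008^2 · 1008^1 ≡ 449 · 1199 · 1540 · 1008 ≡ 1252 (mod 1907).

1252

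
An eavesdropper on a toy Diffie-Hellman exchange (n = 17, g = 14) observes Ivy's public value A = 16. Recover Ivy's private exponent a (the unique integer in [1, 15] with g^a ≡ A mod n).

8

Try successive powers of 14 modulo 17:
14^1 ≡ 14
14^2 ≡ 9
14^3 ≡ 7
14^4 ≡ 13
14^5 ≡ 12
14^6 ≡ 15
14^7 ≡ 6
14^8 ≡ 16
Found: a = 8.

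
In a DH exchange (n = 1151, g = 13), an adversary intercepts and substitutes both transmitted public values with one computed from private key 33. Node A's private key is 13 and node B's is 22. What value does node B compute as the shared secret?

282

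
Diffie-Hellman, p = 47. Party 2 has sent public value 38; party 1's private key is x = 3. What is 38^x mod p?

Shared key K = 38^3 mod 47.
38^1 ≡ 38 (mod 47)
38^2 = (38^1)^2 ≡ 38^2 = 1444 ≡ 34 (mod 47)
38^3 = 38^2 · 38^1 ≡ 34 · 38 ≡ 23 (mod 47).

23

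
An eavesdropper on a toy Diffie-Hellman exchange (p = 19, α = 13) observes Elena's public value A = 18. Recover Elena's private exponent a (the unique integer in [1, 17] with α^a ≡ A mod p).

Try successive powers of 13 modulo 19:
13^1 ≡ 13
13^2 ≡ 17
13^3 ≡ 12
13^4 ≡ 4
13^5 ≡ 14
13^6 ≡ 11
13^7 ≡ 10
13^8 ≡ 16
13^9 ≡ 18
Found: a = 9.

9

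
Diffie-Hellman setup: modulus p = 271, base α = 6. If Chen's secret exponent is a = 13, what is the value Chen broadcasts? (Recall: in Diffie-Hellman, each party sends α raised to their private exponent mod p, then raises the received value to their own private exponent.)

234

Public value = 6^13 (mod 271).
6^1 ≡ 6 (mod 271)
6^2 = (6^1)^2 ≡ 6^2 = 36 ≡ 36 (mod 271)
6^4 = (6^2)^2 ≡ 36^2 = 1296 ≡ 212 (mod 271)
6^8 = (6^4)^2 ≡ 212^2 = 44944 ≡ 229 (mod 271)
6^13 = 6^8 · 6^4 · 6^1 ≡ 229 · 212 · 6 ≡ 234 (mod 271).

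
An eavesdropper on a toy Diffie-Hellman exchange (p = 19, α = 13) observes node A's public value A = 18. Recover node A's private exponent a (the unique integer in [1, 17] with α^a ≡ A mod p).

9

Try successive powers of 13 modulo 19:
13^1 ≡ 13
13^2 ≡ 17
13^3 ≡ 12
13^4 ≡ 4
13^5 ≡ 14
13^6 ≡ 11
13^7 ≡ 10
13^8 ≡ 16
13^9 ≡ 18
Found: a = 9.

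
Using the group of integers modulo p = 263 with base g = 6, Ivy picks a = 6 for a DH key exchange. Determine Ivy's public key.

Public value = 6^6 mod 263.
6^1 ≡ 6 (mod 263)
6^2 = (6^1)^2 ≡ 6^2 = 36 ≡ 36 (mod 263)
6^4 = (6^2)^2 ≡ 36^2 = 1296 ≡ 244 (mod 263)
6^6 = 6^4 · 6^2 ≡ 244 · 36 ≡ 105 (mod 263).

105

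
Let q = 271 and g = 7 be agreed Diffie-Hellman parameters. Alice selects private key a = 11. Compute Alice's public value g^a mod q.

Public value = 7^11 mod 271.
7^1 ≡ 7 (mod 271)
7^2 = (7^1)^2 ≡ 7^2 = 49 ≡ 49 (mod 271)
7^4 = (7^2)^2 ≡ 49^2 = 2401 ≡ 233 (mod 271)
7^8 = (7^4)^2 ≡ 233^2 = 54289 ≡ 89 (mod 271)
7^11 = 7^8 · 7^2 · 7^1 ≡ 89 · 49 · 7 ≡ 175 (mod 271).

175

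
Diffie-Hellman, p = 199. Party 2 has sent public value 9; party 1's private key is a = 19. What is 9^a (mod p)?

Shared key K = 9^19 mod 199.
9^1 ≡ 9 (mod 199)
9^2 = (9^1)^2 ≡ 9^2 = 81 ≡ 81 (mod 199)
9^4 = (9^2)^2 ≡ 81^2 = 6561 ≡ 193 (mod 199)
9^8 = (9^4)^2 ≡ 193^2 = 37249 ≡ 36 (mod 199)
9^16 = (9^8)^2 ≡ 36^2 = 1296 ≡ 102 (mod 199)
9^19 = 9^16 · 9^2 · 9^1 ≡ 102 · 81 · 9 ≡ 131 (mod 199).

131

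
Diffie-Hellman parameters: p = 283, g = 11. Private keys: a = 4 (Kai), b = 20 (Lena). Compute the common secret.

252

Lena sends B = g^b mod p = 11^20 mod 283.
11^1 ≡ 11 (mod 283)
11^2 = (11^1)^2 ≡ 11^2 = 121 ≡ 121 (mod 283)
11^4 = (11^2)^2 ≡ 121^2 = 14641 ≡ 208 (mod 283)
11^8 = (11^4)^2 ≡ 208^2 = 43264 ≡ 248 (mod 283)
11^16 = (11^8)^2 ≡ 248^2 = 61504 ≡ 93 (mod 283)
11^20 = 11^16 · 11^4 ≡ 93 · 208 ≡ 100 (mod 283).
So B = 100. Kai then computes K = B^a mod p = 100^4 mod 283.
100^1 ≡ 100 (mod 283)
100^2 = (100^1)^2 ≡ 100^2 = 10000 ≡ 95 (mod 283)
100^4 = (100^2)^2 ≡ 95^2 = 9025 ≡ 252 (mod 283)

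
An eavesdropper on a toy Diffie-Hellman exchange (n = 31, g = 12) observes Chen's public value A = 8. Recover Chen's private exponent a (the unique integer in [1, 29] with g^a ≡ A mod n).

18

Try successive powers of 12 modulo 31:
12^1 ≡ 12
12^2 ≡ 20
12^3 ≡ 23
12^4 ≡ 28
12^5 ≡ 26
12^6 ≡ 2
12^7 ≡ 24
12^8 ≡ 9
12^9 ≡ 15
12^10 ≡ 25
12^11 ≡ 21
12^12 ≡ 4
12^13 ≡ 17
12^14 ≡ 18
12^15 ≡ 30
12^16 ≡ 19
12^17 ≡ 11
12^18 ≡ 8
Found: a = 18.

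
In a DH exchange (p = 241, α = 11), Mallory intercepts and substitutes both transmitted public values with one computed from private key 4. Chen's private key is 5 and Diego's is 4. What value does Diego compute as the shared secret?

225

Diego receives Mallory's public value M = 11^4 mod 241 instead of the honest one.
11^1 ≡ 11 (mod 241)
11^2 = (11^1)^2 ≡ 11^2 = 121 ≡ 121 (mod 241)
11^4 = (11^2)^2 ≡ 121^2 = 14641 ≡ 181 (mod 241)
So M = 181. Diego computes K = M^4 mod 241.
181^1 ≡ 181 (mod 241)
181^2 = (181^1)^2 ≡ 181^2 = 32761 ≡ 226 (mod 241)
181^4 = (181^2)^2 ≡ 226^2 = 51076 ≡ 225 (mod 241)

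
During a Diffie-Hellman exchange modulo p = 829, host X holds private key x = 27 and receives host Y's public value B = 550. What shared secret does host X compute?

171

Shared key K = 550^27 mod 829.
550^1 ≡ 550 (mod 829)
550^2 = (550^1)^2 ≡ 550^2 = 302500 ≡ 744 (mod 829)
550^4 = (550^2)^2 ≡ 744^2 = 553536 ≡ 593 (mod 829)
550^8 = (550^4)^2 ≡ 593^2 = 351649 ≡ 153 (mod 829)
550^16 = (550^8)^2 ≡ 153^2 = 23409 ≡ 197 (mod 829)
550^27 = 550^16 · 550^8 · 550^2 · 550^1 ≡ 197 · 153 · 744 · 550 ≡ 171 (mod 829).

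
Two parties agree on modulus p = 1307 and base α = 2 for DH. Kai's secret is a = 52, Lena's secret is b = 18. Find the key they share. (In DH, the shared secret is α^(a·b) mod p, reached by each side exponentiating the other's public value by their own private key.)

Kai sends A = α^a mod p = 2^52 mod 1307.
2^1 ≡ 2 (mod 1307)
2^2 = (2^1)^2 ≡ 2^2 = 4 ≡ 4 (mod 1307)
2^4 = (2^2)^2 ≡ 4^2 = 16 ≡ 16 (mod 1307)
2^8 = (2^4)^2 ≡ 16^2 = 256 ≡ 256 (mod 1307)
2^16 = (2^8)^2 ≡ 256^2 = 65536 ≡ 186 (mod 1307)
2^32 = (2^16)^2 ≡ 186^2 = 34596 ≡ 614 (mod 1307)
2^52 = 2^32 · 2^16 · 2^4 ≡ 614 · 186 · 16 ≡ 78 (mod 1307).
So A = 78. Lena then computes K = A^b mod p = 78^18 mod 1307.
78^1 ≡ 78 (mod 1307)
78^2 = (78^1)^2 ≡ 78^2 = 6084 ≡ 856 (mod 1307)
78^4 = (78^2)^2 ≡ 856^2 = 732736 ≡ 816 (mod 1307)
78^8 = (78^4)^2 ≡ 816^2 = 665856 ≡ 593 (mod 1307)
78^16 = (78^8)^2 ≡ 593^2 = 351649 ≡ 66 (mod 1307)
78^18 = 78^16 · 78^2 ≡ 66 · 856 ≡ 295 (mod 1307).

295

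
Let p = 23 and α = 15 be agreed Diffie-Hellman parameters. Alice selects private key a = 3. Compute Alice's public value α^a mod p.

Public value = 15^3 mod 23.
15^1 ≡ 15 (mod 23)
15^2 = (15^1)^2 ≡ 15^2 = 225 ≡ 18 (mod 23)
15^3 = 15^2 · 15^1 ≡ 18 · 15 ≡ 17 (mod 23).

17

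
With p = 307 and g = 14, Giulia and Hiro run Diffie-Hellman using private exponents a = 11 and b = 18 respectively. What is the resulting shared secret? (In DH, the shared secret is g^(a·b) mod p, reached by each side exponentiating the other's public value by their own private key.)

102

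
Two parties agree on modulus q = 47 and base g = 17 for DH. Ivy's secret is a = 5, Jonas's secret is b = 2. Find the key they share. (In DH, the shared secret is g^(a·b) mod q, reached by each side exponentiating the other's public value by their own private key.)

Jonas sends B = g^b mod q = 17^2 mod 47.
17^1 ≡ 17 (mod 47)
17^2 = (17^1)^2 ≡ 17^2 = 289 ≡ 7 (mod 47)
So B = 7. Ivy then computes K = B^a mod q = 7^5 mod 47.
7^1 ≡ 7 (mod 47)
7^2 = (7^1)^2 ≡ 7^2 = 49 ≡ 2 (mod 47)
7^4 = (7^2)^2 ≡ 2^2 = 4 ≡ 4 (mod 47)
7^5 = 7^4 · 7^1 ≡ 4 · 7 ≡ 28 (mod 47).

28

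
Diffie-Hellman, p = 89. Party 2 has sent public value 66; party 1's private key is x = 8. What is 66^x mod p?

Shared key K = 66^8 mod 89.
66^1 ≡ 66 (mod 89)
66^2 = (66^1)^2 ≡ 66^2 = 4356 ≡ 84 (mod 89)
66^4 = (66^2)^2 ≡ 84^2 = 7056 ≡ 25 (mod 89)
66^8 = (66^4)^2 ≡ 25^2 = 625 ≡ 2 (mod 89)

2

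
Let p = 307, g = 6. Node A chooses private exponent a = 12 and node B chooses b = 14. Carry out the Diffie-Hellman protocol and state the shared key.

Node B sends B = g^b mod p = 6^14 mod 307.
6^1 ≡ 6 (mod 307)
6^2 = (6^1)^2 ≡ 6^2 = 36 ≡ 36 (mod 307)
6^4 = (6^2)^2 ≡ 36^2 = 1296 ≡ 68 (mod 307)
6^8 = (6^4)^2 ≡ 68^2 = 4624 ≡ 19 (mod 307)
6^14 = 6^8 · 6^4 · 6^2 ≡ 19 · 68 · 36 ≡ 155 (mod 307).
So B = 155. Node A then computes K = B^a mod p = 155^12 mod 307.
155^1 ≡ 155 (mod 307)
155^2 = (155^1)^2 ≡ 155^2 = 24025 ≡ 79 (mod 307)
155^4 = (155^2)^2 ≡ 79^2 = 6241 ≡ 101 (mod 307)
155^8 = (155^4)^2 ≡ 101^2 = 10201 ≡ 70 (mod 307)
155^12 = 155^8 · 155^4 ≡ 70 · 101 ≡ 9 (mod 307).

9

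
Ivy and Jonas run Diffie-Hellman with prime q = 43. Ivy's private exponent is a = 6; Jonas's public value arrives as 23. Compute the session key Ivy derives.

4

Shared key K = 23^6 mod 43.
23^1 ≡ 23 (mod 43)
23^2 = (23^1)^2 ≡ 23^2 = 529 ≡ 13 (mod 43)
23^4 = (23^2)^2 ≡ 13^2 = 169 ≡ 40 (mod 43)
23^6 = 23^4 · 23^2 ≡ 40 · 13 ≡ 4 (mod 43).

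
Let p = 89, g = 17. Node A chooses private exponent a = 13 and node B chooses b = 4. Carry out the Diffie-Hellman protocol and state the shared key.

Node B sends B = g^b mod p = 17^4 mod 89.
17^1 ≡ 17 (mod 89)
17^2 = (17^1)^2 ≡ 17^2 = 289 ≡ 22 (mod 89)
17^4 = (17^2)^2 ≡ 22^2 = 484 ≡ 39 (mod 89)
So B = 39. Node A then computes K = B^a mod p = 39^13 mod 89.
39^1 ≡ 39 (mod 89)
39^2 = (39^1)^2 ≡ 39^2 = 1521 ≡ 8 (mod 89)
39^4 = (39^2)^2 ≡ 8^2 = 64 ≡ 64 (mod 89)
39^8 = (39^4)^2 ≡ 64^2 = 4096 ≡ 2 (mod 89)
39^13 = 39^8 · 39^4 · 39^1 ≡ 2 · 64 · 39 ≡ 8 (mod 89).

8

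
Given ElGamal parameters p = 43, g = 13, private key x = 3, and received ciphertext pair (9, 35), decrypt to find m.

4

Shared mask s = c₁^x mod p = 9^3 mod 43.
9^1 ≡ 9 (mod 43)
9^2 = (9^1)^2 ≡ 9^2 = 81 ≡ 38 (mod 43)
9^3 = 9^2 · 9^1 ≡ 38 · 9 ≡ 41 (mod 43).
So s = 41; s⁻¹ ≡ 21 (mod 43).
m = c₂ · s⁻¹ mod 43 = 35 · 21 mod 43 = 4.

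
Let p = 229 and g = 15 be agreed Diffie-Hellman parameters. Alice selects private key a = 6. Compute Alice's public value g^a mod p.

Public value = 15^6 mod 229.
15^1 ≡ 15 (mod 229)
15^2 = (15^1)^2 ≡ 15^2 = 225 ≡ 225 (mod 229)
15^4 = (15^2)^2 ≡ 225^2 = 50625 ≡ 16 (mod 229)
15^6 = 15^4 · 15^2 ≡ 16 · 225 ≡ 165 (mod 229).

165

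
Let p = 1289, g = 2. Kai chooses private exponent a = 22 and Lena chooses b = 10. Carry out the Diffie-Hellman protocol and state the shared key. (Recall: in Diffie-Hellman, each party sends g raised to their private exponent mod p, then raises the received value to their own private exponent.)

Kai sends A = g^a mod p = 2^22 mod 1289.
2^1 ≡ 2 (mod 1289)
2^2 = (2^1)^2 ≡ 2^2 = 4 ≡ 4 (mod 1289)
2^4 = (2^2)^2 ≡ 4^2 = 16 ≡ 16 (mod 1289)
2^8 = (2^4)^2 ≡ 16^2 = 256 ≡ 256 (mod 1289)
2^16 = (2^8)^2 ≡ 256^2 = 65536 ≡ 1086 (mod 1289)
2^22 = 2^16 · 2^4 · 2^2 ≡ 1086 · 16 · 4 ≡ 1187 (mod 1289).
So A = 1187. Lena then computes K = A^b mod p = 1187^10 mod 1289.
1187^1 ≡ 1187 (mod 1289)
1187^2 = (1187^1)^2 ≡ 1187^2 = 1408969 ≡ 92 (mod 1289)
1187^4 = (1187^2)^2 ≡ 92^2 = 8464 ≡ 730 (mod 1289)
1187^8 = (1187^4)^2 ≡ 730^2 = 532900 ≡ 543 (mod 1289)
1187^10 = 1187^8 · 1187^2 ≡ 543 · 92 ≡ 974 (mod 1289).

974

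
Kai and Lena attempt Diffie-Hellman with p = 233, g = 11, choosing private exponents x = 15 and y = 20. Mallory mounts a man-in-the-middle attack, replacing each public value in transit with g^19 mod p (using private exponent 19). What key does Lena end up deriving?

Lena receives Mallory's public value M = 11^19 mod 233 instead of the honest one.
11^1 ≡ 11 (mod 233)
11^2 = (11^1)^2 ≡ 11^2 = 121 ≡ 121 (mod 233)
11^4 = (11^2)^2 ≡ 121^2 = 14641 ≡ 195 (mod 233)
11^8 = (11^4)^2 ≡ 195^2 = 38025 ≡ 46 (mod 233)
11^16 = (11^8)^2 ≡ 46^2 = 2116 ≡ 19 (mod 233)
11^19 = 11^16 · 11^2 · 11^1 ≡ 19 · 121 · 11 ≡ 125 (mod 233).
So M = 125. Lena computes K = M^20 mod 233.
125^1 ≡ 125 (mod 233)
125^2 = (125^1)^2 ≡ 125^2 = 15625 ≡ 14 (mod 233)
125^4 = (125^2)^2 ≡ 14^2 = 196 ≡ 196 (mod 233)
125^8 = (125^4)^2 ≡ 196^2 = 38416 ≡ 204 (mod 233)
125^16 = (125^8)^2 ≡ 204^2 = 41616 ≡ 142 (mod 233)
125^20 = 125^16 · 125^4 ≡ 142 · 196 ≡ 105 (mod 233).

105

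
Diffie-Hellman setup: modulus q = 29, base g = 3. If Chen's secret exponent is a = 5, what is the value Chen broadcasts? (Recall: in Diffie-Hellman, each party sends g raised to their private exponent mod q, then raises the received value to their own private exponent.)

Public value = 3^5 (mod 29).
3^1 ≡ 3 (mod 29)
3^2 = (3^1)^2 ≡ 3^2 = 9 ≡ 9 (mod 29)
3^4 = (3^2)^2 ≡ 9^2 = 81 ≡ 23 (mod 29)
3^5 = 3^4 · 3^1 ≡ 23 · 3 ≡ 11 (mod 29).

11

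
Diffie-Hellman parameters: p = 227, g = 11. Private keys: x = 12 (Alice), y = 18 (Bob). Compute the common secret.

Bob sends B = g^y mod p = 11^18 mod 227.
11^1 ≡ 11 (mod 227)
11^2 = (11^1)^2 ≡ 11^2 = 121 ≡ 121 (mod 227)
11^4 = (11^2)^2 ≡ 121^2 = 14641 ≡ 113 (mod 227)
11^8 = (11^4)^2 ≡ 113^2 = 12769 ≡ 57 (mod 227)
11^16 = (11^8)^2 ≡ 57^2 = 3249 ≡ 71 (mod 227)
11^18 = 11^16 · 11^2 ≡ 71 · 121 ≡ 192 (mod 227).
So B = 192. Alice then computes K = B^x mod p = 192^12 mod 227.
192^1 ≡ 192 (mod 227)
192^2 = (192^1)^2 ≡ 192^2 = 36864 ≡ 90 (mod 227)
192^4 = (192^2)^2 ≡ 90^2 = 8100 ≡ 155 (mod 227)
192^8 = (192^4)^2 ≡ 155^2 = 24025 ≡ 190 (mod 227)
192^12 = 192^8 · 192^4 ≡ 190 · 155 ≡ 167 (mod 227).

167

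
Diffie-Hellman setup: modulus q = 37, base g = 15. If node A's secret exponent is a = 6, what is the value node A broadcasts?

27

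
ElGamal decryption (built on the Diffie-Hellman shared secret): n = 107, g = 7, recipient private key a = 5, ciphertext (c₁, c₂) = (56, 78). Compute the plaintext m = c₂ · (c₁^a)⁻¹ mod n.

94

Shared mask s = c₁^a mod n = 56^5 mod 107.
56^1 ≡ 56 (mod 107)
56^2 = (56^1)^2 ≡ 56^2 = 3136 ≡ 33 (mod 107)
56^4 = (56^2)^2 ≡ 33^2 = 1089 ≡ 19 (mod 107)
56^5 = 56^4 · 56^1 ≡ 19 · 56 ≡ 101 (mod 107).
So s = 101; s⁻¹ ≡ 89 (mod 107).
m = c₂ · s⁻¹ mod 107 = 78 · 89 mod 107 = 94.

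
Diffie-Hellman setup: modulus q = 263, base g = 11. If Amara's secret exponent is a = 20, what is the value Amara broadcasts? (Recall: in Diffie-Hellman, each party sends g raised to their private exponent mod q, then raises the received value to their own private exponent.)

51

Public value = 11^20 (mod 263).
11^1 ≡ 11 (mod 263)
11^2 = (11^1)^2 ≡ 11^2 = 121 ≡ 121 (mod 263)
11^4 = (11^2)^2 ≡ 121^2 = 14641 ≡ 176 (mod 263)
11^8 = (11^4)^2 ≡ 176^2 = 30976 ≡ 205 (mod 263)
11^16 = (11^8)^2 ≡ 205^2 = 42025 ≡ 208 (mod 263)
11^20 = 11^16 · 11^4 ≡ 208 · 176 ≡ 51 (mod 263).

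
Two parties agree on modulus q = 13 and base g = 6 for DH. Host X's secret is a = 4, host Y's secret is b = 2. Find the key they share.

3

Host Y sends B = g^b mod q = 6^2 mod 13.
6^1 ≡ 6 (mod 13)
6^2 = (6^1)^2 ≡ 6^2 = 36 ≡ 10 (mod 13)
So B = 10. Host X then computes K = B^a mod q = 10^4 mod 13.
10^1 ≡ 10 (mod 13)
10^2 = (10^1)^2 ≡ 10^2 = 100 ≡ 9 (mod 13)
10^4 = (10^2)^2 ≡ 9^2 = 81 ≡ 3 (mod 13)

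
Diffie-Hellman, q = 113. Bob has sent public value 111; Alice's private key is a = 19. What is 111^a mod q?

32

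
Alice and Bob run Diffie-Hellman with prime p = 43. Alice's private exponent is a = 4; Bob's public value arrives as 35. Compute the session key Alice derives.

Shared key K = 35^4 mod 43.
35^1 ≡ 35 (mod 43)
35^2 = (35^1)^2 ≡ 35^2 = 1225 ≡ 21 (mod 43)
35^4 = (35^2)^2 ≡ 21^2 = 441 ≡ 11 (mod 43)

11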